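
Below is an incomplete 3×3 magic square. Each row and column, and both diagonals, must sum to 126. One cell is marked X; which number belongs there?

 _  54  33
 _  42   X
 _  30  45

From row 1, 126 − (54 + 33) gives (1,1) = 39.
Row 3 needs 126; the known cells sum to 75, so (3,1) = 51.
The remaining cell in column 1 is (2,1) = 126 − 90 = 36.
From column 3, 126 − (33 + 45) gives (2,3) = 48.

48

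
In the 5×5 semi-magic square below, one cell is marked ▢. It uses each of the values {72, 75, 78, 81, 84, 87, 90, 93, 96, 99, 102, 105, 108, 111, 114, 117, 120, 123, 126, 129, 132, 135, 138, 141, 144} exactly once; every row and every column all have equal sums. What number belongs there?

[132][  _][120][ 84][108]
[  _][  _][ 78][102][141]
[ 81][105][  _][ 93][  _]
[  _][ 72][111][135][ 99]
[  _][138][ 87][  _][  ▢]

75

The 25 entries sum to 2700, so each line sums to 2700/5 = 540.
Row 1: 132 + 120 + 84 + 108 + ? = 540, so (1,2) = 96.
Row 4 needs 540; the known cells sum to 417, so (4,1) = 123.
From column 2, 540 − (96 + 105 + 72 + 138) gives (2,2) = 129.
Using column 3: 120 + 78 + 111 + 87 + ? → (3,3) = 540 − 396 = 144.
Column 4 needs 540; the known cells sum to 414, so (5,4) = 126.
Row 2 needs 540; the known cells sum to 450, so (2,1) = 90.
Row 3 must total 540; the given cells sum to 423, so (3,5) = 117.
From column 1, 540 − (132 + 90 + 81 + 123) gives (5,1) = 114.
Column 5 must total 540; the given cells sum to 465, so (5,5) = 75.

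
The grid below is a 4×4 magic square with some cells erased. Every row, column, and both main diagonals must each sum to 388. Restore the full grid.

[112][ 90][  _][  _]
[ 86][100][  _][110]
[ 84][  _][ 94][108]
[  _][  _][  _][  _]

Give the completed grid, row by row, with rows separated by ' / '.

112 90 98 88 / 86 100 92 110 / 84 102 94 108 / 106 96 104 82

Using row 2: 86 + 100 + 110 + ? → (2,3) = 388 − 296 = 92.
Row 3: 84 + 94 + 108 + ? = 388, so (3,2) = 102.
Column 1 needs 388; the known cells sum to 282, so (4,1) = 106.
Column 2: 90 + 100 + 102 + ? = 388, so (4,2) = 96.
Main diagonal: 112 + 100 + 94 + ? = 388, so (4,4) = 82.
Anti-diagonal: 92 + 102 + 106 + ? = 388, so (1,4) = 88.
Using row 1: 112 + 90 + 88 + ? → (1,3) = 388 − 290 = 98.
From row 4, 388 − (106 + 96 + 82) gives (4,3) = 104.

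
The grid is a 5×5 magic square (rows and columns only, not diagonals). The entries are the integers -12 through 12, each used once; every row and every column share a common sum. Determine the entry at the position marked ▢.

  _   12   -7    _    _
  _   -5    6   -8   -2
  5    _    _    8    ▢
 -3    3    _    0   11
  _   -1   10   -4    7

-6

The entries are -12 through 12, which sum to 0, so each line sums to 0/5 = 0.
Row 2 must total 0; the given cells sum to -9, so (2,1) = 9.
Row 4 needs 0; the known cells sum to 11, so (4,3) = -11.
Row 5: -1 + 10 + (-4) + 7 + ? = 0, so (5,1) = -12.
From column 1, 0 − (9 + 5 + (-3) + (-12)) gives (1,1) = 1.
Column 2: 12 + (-5) + 3 + (-1) + ? = 0, so (3,2) = -9.
From column 3, 0 − (-7 + 6 + (-11) + 10) gives (3,3) = 2.
Column 4: -8 + 8 + 0 + (-4) + ? = 0, so (1,4) = 4.
The remaining cell in row 1 is (1,5) = 0 − 10 = -10.
Using row 3: 5 + (-9) + 2 + 8 + ? → (3,5) = 0 − 6 = -6.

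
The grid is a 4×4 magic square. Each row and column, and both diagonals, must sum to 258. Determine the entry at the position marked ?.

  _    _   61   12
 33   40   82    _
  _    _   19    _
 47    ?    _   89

Using row 2: 33 + 40 + 82 + ? → (2,4) = 258 − 155 = 103.
Using column 3: 61 + 82 + 19 + ? → (4,3) = 258 − 162 = 96.
From column 4, 258 − (12 + 103 + 89) gives (3,4) = 54.
Main diagonal needs 258; the known cells sum to 148, so (1,1) = 110.
The remaining cell in anti-diagonal is (3,2) = 258 − 141 = 117.
Row 1 needs 258; the known cells sum to 183, so (1,2) = 75.
From row 3, 258 − (117 + 19 + 54) gives (3,1) = 68.
Row 4 must total 258; the given cells sum to 232, so (4,2) = 26.

26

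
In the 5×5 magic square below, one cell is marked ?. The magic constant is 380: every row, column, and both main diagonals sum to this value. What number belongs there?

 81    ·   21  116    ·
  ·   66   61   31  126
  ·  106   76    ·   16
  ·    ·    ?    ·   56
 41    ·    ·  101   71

91

From row 2, 380 − (66 + 61 + 31 + 126) gives (2,1) = 96.
The remaining cell in column 5 is (1,5) = 380 − 269 = 111.
Main diagonal needs 380; the known cells sum to 294, so (4,4) = 86.
Anti-diagonal: 111 + 31 + 76 + 41 + ? = 380, so (4,2) = 121.
From row 1, 380 − (81 + 21 + 116 + 111) gives (1,2) = 51.
Column 2: 51 + 66 + 106 + 121 + ? = 380, so (5,2) = 36.
Column 4: 116 + 31 + 86 + 101 + ? = 380, so (3,4) = 46.
Using row 3: 106 + 76 + 46 + 16 + ? → (3,1) = 380 − 244 = 136.
From row 5, 380 − (41 + 36 + 101 + 71) gives (5,3) = 131.
Column 1 must total 380; the given cells sum to 354, so (4,1) = 26.
Using column 3: 21 + 61 + 76 + 131 + ? → (4,3) = 380 − 289 = 91.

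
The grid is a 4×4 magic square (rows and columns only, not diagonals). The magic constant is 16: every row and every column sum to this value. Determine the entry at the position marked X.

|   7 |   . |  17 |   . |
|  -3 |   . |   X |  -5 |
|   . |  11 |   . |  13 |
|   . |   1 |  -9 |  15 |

19

From row 4, 16 − (1 + (-9) + 15) gives (4,1) = 9.
Column 1: 7 + (-3) + 9 + ? = 16, so (3,1) = 3.
Column 4 must total 16; the given cells sum to 23, so (1,4) = -7.
Row 1: 7 + 17 + (-7) + ? = 16, so (1,2) = -1.
From row 3, 16 − (3 + 11 + 13) gives (3,3) = -11.
Column 2 needs 16; the known cells sum to 11, so (2,2) = 5.
Column 3: 17 + (-11) + (-9) + ? = 16, so (2,3) = 19.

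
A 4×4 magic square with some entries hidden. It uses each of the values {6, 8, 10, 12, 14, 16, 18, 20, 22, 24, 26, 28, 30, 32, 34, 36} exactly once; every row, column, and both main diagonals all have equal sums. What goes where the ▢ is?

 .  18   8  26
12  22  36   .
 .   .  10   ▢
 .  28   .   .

The 16 entries sum to 336, so each line sums to 336/4 = 84.
From row 1, 84 − (18 + 8 + 26) gives (1,1) = 32.
Row 2 must total 84; the given cells sum to 70, so (2,4) = 14.
From column 2, 84 − (18 + 22 + 28) gives (3,2) = 16.
From column 3, 84 − (8 + 36 + 10) gives (4,3) = 30.
Main diagonal needs 84; the known cells sum to 64, so (4,4) = 20.
The remaining cell in anti-diagonal is (4,1) = 84 − 78 = 6.
The remaining cell in column 1 is (3,1) = 84 − 50 = 34.
The remaining cell in column 4 is (3,4) = 84 − 60 = 24.

24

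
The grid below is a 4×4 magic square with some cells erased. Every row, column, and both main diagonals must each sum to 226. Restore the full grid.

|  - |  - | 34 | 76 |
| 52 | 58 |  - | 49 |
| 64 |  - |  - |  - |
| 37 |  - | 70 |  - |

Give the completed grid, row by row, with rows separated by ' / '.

73 43 34 76 / 52 58 67 49 / 64 46 55 61 / 37 79 70 40

Row 2 must total 226; the given cells sum to 159, so (2,3) = 67.
From column 1, 226 − (52 + 64 + 37) gives (1,1) = 73.
Column 3 needs 226; the known cells sum to 171, so (3,3) = 55.
The remaining cell in main diagonal is (4,4) = 226 − 186 = 40.
The remaining cell in anti-diagonal is (3,2) = 226 − 180 = 46.
Using row 1: 73 + 34 + 76 + ? → (1,2) = 226 − 183 = 43.
Using row 3: 64 + 46 + 55 + ? → (3,4) = 226 − 165 = 61.
Row 4: 37 + 70 + 40 + ? = 226, so (4,2) = 79.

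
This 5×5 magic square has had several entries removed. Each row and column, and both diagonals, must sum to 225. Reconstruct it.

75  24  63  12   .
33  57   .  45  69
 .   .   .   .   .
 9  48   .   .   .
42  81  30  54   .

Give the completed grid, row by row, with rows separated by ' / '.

Using row 1: 75 + 24 + 63 + 12 + ? → (1,5) = 225 − 174 = 51.
Using row 2: 33 + 57 + 45 + 69 + ? → (2,3) = 225 − 204 = 21.
From row 5, 225 − (42 + 81 + 30 + 54) gives (5,5) = 18.
The remaining cell in column 1 is (3,1) = 225 − 159 = 66.
Column 2: 24 + 57 + 48 + 81 + ? = 225, so (3,2) = 15.
Using anti-diagonal: 51 + 45 + 48 + 42 + ? → (3,3) = 225 − 186 = 39.
The remaining cell in column 3 is (4,3) = 225 − 153 = 72.
From main diagonal, 225 − (75 + 57 + 39 + 18) gives (4,4) = 36.
Row 4 needs 225; the known cells sum to 165, so (4,5) = 60.
The remaining cell in column 4 is (3,4) = 225 − 147 = 78.
Column 5: 51 + 69 + 60 + 18 + ? = 225, so (3,5) = 27.

75 24 63 12 51 / 33 57 21 45 69 / 66 15 39 78 27 / 9 48 72 36 60 / 42 81 30 54 18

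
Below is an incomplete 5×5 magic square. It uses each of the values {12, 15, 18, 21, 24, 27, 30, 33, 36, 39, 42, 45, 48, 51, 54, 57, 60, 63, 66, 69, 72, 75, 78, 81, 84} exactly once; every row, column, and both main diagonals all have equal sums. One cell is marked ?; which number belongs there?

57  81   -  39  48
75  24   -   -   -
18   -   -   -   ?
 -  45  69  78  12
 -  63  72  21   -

84

The 25 entries sum to 1200, so each line sums to 1200/5 = 240.
The remaining cell in row 1 is (1,3) = 240 − 225 = 15.
Row 4 must total 240; the given cells sum to 204, so (4,1) = 36.
Column 1: 57 + 75 + 18 + 36 + ? = 240, so (5,1) = 54.
Column 2: 81 + 24 + 45 + 63 + ? = 240, so (3,2) = 27.
From row 5, 240 − (54 + 63 + 72 + 21) gives (5,5) = 30.
The remaining cell in main diagonal is (3,3) = 240 − 189 = 51.
Anti-diagonal must total 240; the given cells sum to 198, so (2,4) = 42.
Using column 3: 15 + 51 + 69 + 72 + ? → (2,3) = 240 − 207 = 33.
From column 4, 240 − (39 + 42 + 78 + 21) gives (3,4) = 60.
Row 2 needs 240; the known cells sum to 174, so (2,5) = 66.
The remaining cell in row 3 is (3,5) = 240 − 156 = 84.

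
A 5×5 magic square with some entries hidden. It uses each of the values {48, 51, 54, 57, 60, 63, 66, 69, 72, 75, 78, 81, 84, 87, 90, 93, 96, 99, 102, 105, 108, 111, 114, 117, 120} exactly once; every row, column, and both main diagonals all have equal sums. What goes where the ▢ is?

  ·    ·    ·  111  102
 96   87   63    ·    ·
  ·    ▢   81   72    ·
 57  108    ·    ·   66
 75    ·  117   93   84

The 25 entries sum to 2100, so each line sums to 2100/5 = 420.
Row 5 needs 420; the known cells sum to 369, so (5,2) = 51.
Using anti-diagonal: 102 + 81 + 108 + 75 + ? → (2,4) = 420 − 366 = 54.
Row 2 must total 420; the given cells sum to 300, so (2,5) = 120.
Column 4: 111 + 54 + 72 + 93 + ? = 420, so (4,4) = 90.
Column 5: 102 + 120 + 66 + 84 + ? = 420, so (3,5) = 48.
From main diagonal, 420 − (87 + 81 + 90 + 84) gives (1,1) = 78.
Row 4 needs 420; the known cells sum to 321, so (4,3) = 99.
Column 1 needs 420; the known cells sum to 306, so (3,1) = 114.
Column 3: 63 + 81 + 99 + 117 + ? = 420, so (1,3) = 60.
Using row 1: 78 + 60 + 111 + 102 + ? → (1,2) = 420 − 351 = 69.
Using row 3: 114 + 81 + 72 + 48 + ? → (3,2) = 420 − 315 = 105.

105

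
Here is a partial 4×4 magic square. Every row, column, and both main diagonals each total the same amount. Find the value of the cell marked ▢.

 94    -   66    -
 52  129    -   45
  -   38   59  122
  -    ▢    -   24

Main diagonal is complete and sums to 306; that is the magic constant.
Row 2 must total 306; the given cells sum to 226, so (2,3) = 80.
Row 3 needs 306; the known cells sum to 219, so (3,1) = 87.
Column 1 needs 306; the known cells sum to 233, so (4,1) = 73.
Column 3: 66 + 80 + 59 + ? = 306, so (4,3) = 101.
Using column 4: 45 + 122 + 24 + ? → (1,4) = 306 − 191 = 115.
Row 1 needs 306; the known cells sum to 275, so (1,2) = 31.
The remaining cell in row 4 is (4,2) = 306 − 198 = 108.

108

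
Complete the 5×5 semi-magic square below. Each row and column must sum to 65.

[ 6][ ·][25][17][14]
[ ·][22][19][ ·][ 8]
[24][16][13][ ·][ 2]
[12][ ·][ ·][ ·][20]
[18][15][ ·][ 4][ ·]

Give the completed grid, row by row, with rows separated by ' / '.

6 3 25 17 14 / 5 22 19 11 8 / 24 16 13 10 2 / 12 9 1 23 20 / 18 15 7 4 21

From row 1, 65 − (6 + 25 + 17 + 14) gives (1,2) = 3.
The remaining cell in row 3 is (3,4) = 65 − 55 = 10.
Column 1: 6 + 24 + 12 + 18 + ? = 65, so (2,1) = 5.
Column 2 must total 65; the given cells sum to 56, so (4,2) = 9.
Using column 5: 14 + 8 + 2 + 20 + ? → (5,5) = 65 − 44 = 21.
Row 2 needs 65; the known cells sum to 54, so (2,4) = 11.
Using row 5: 18 + 15 + 4 + 21 + ? → (5,3) = 65 − 58 = 7.
The remaining cell in column 3 is (4,3) = 65 − 64 = 1.
The remaining cell in column 4 is (4,4) = 65 − 42 = 23.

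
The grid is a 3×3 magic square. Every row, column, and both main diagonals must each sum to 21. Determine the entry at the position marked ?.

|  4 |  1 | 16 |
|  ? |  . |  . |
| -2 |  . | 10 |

19

From row 3, 21 − (-2 + 10) gives (3,2) = 13.
The remaining cell in column 1 is (2,1) = 21 − 2 = 19.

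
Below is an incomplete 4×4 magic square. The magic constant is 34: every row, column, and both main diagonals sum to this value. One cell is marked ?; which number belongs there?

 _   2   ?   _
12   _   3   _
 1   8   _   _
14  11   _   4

From row 4, 34 − (14 + 11 + 4) gives (4,3) = 5.
Column 1 must total 34; the given cells sum to 27, so (1,1) = 7.
From column 2, 34 − (2 + 8 + 11) gives (2,2) = 13.
The remaining cell in main diagonal is (3,3) = 34 − 24 = 10.
Anti-diagonal needs 34; the known cells sum to 25, so (1,4) = 9.
From row 1, 34 − (7 + 2 + 9) gives (1,3) = 16.

16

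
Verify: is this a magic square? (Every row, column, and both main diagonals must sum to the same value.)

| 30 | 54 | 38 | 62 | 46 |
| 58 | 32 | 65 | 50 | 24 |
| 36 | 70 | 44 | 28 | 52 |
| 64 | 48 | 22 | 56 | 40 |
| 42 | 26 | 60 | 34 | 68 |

Row 1: 30 + 54 + 38 + 62 + 46 = 230.
Row 2: 58 + 32 + 65 + 50 + 24 = 229.
Row 3: 36 + 70 + 44 + 28 + 52 = 230.
Row 4: 64 + 48 + 22 + 56 + 40 = 230.
Row 5: 42 + 26 + 60 + 34 + 68 = 230.
Column 1: 30 + 58 + 36 + 64 + 42 = 230.
Column 2: 54 + 32 + 70 + 48 + 26 = 230.
Column 3: 38 + 65 + 44 + 22 + 60 = 229.
Column 4: 62 + 50 + 28 + 56 + 34 = 230.
Column 5: 46 + 24 + 52 + 40 + 68 = 230.
Main diagonal: 30 + 32 + 44 + 56 + 68 = 230.
Anti-diagonal: 46 + 50 + 44 + 48 + 42 = 230.

No — row 4 sums to 230 but column 3 sums to 229.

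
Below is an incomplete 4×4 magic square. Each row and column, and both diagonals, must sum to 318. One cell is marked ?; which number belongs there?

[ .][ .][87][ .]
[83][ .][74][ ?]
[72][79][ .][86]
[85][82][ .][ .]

77

Row 3 needs 318; the known cells sum to 237, so (3,3) = 81.
From column 1, 318 − (83 + 72 + 85) gives (1,1) = 78.
Column 3 needs 318; the known cells sum to 242, so (4,3) = 76.
Anti-diagonal: 74 + 79 + 85 + ? = 318, so (1,4) = 80.
The remaining cell in row 1 is (1,2) = 318 − 245 = 73.
The remaining cell in row 4 is (4,4) = 318 − 243 = 75.
The remaining cell in column 2 is (2,2) = 318 − 234 = 84.
Using column 4: 80 + 86 + 75 + ? → (2,4) = 318 − 241 = 77.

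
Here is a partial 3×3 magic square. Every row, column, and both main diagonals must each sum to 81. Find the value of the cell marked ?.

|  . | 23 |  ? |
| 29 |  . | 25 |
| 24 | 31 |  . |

Row 2 must total 81; the given cells sum to 54, so (2,2) = 27.
The remaining cell in row 3 is (3,3) = 81 − 55 = 26.
Column 1 needs 81; the known cells sum to 53, so (1,1) = 28.
Column 3 must total 81; the given cells sum to 51, so (1,3) = 30.

30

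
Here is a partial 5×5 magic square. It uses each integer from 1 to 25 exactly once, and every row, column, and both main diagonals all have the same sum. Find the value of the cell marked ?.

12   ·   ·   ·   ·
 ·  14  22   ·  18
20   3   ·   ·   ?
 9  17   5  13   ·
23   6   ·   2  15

The entries are 1 through 25, which sum to 325, so each line sums to 325/5 = 65.
From row 4, 65 − (9 + 17 + 5 + 13) gives (4,5) = 21.
Using row 5: 23 + 6 + 2 + 15 + ? → (5,3) = 65 − 46 = 19.
From column 1, 65 − (12 + 20 + 9 + 23) gives (2,1) = 1.
Column 2 needs 65; the known cells sum to 40, so (1,2) = 25.
The remaining cell in main diagonal is (3,3) = 65 − 54 = 11.
Row 2: 1 + 14 + 22 + 18 + ? = 65, so (2,4) = 10.
From column 3, 65 − (22 + 11 + 5 + 19) gives (1,3) = 8.
Using anti-diagonal: 10 + 11 + 17 + 23 + ? → (1,5) = 65 − 61 = 4.
Using row 1: 12 + 25 + 8 + 4 + ? → (1,4) = 65 − 49 = 16.
Column 4: 16 + 10 + 13 + 2 + ? = 65, so (3,4) = 24.
From column 5, 65 − (4 + 18 + 21 + 15) gives (3,5) = 7.

7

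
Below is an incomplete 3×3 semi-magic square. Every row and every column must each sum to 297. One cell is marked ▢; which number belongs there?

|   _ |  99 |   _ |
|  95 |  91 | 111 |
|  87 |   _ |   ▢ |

From column 1, 297 − (95 + 87) gives (1,1) = 115.
The remaining cell in column 2 is (3,2) = 297 − 190 = 107.
Row 1: 115 + 99 + ? = 297, so (1,3) = 83.
Row 3 must total 297; the given cells sum to 194, so (3,3) = 103.

103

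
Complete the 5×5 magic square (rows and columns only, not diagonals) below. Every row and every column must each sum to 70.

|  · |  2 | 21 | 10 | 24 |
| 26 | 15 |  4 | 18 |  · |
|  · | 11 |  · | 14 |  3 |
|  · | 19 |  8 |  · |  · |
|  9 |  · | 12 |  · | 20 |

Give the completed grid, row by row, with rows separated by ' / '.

From row 1, 70 − (2 + 21 + 10 + 24) gives (1,1) = 13.
From row 2, 70 − (26 + 15 + 4 + 18) gives (2,5) = 7.
Using column 2: 2 + 15 + 11 + 19 + ? → (5,2) = 70 − 47 = 23.
From column 3, 70 − (21 + 4 + 8 + 12) gives (3,3) = 25.
Column 5: 24 + 7 + 3 + 20 + ? = 70, so (4,5) = 16.
Row 3: 11 + 25 + 14 + 3 + ? = 70, so (3,1) = 17.
The remaining cell in row 5 is (5,4) = 70 − 64 = 6.
From column 1, 70 − (13 + 26 + 17 + 9) gives (4,1) = 5.
Column 4 needs 70; the known cells sum to 48, so (4,4) = 22.

13 2 21 10 24 / 26 15 4 18 7 / 17 11 25 14 3 / 5 19 8 22 16 / 9 23 12 6 20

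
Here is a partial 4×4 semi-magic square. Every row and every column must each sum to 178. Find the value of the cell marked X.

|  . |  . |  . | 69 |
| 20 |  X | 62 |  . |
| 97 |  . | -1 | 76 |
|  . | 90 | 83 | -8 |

The remaining cell in row 3 is (3,2) = 178 − 172 = 6.
The remaining cell in row 4 is (4,1) = 178 − 165 = 13.
Using column 1: 20 + 97 + 13 + ? → (1,1) = 178 − 130 = 48.
Column 3 must total 178; the given cells sum to 144, so (1,3) = 34.
From column 4, 178 − (69 + 76 + (-8)) gives (2,4) = 41.
The remaining cell in row 1 is (1,2) = 178 − 151 = 27.
Row 2 needs 178; the known cells sum to 123, so (2,2) = 55.

55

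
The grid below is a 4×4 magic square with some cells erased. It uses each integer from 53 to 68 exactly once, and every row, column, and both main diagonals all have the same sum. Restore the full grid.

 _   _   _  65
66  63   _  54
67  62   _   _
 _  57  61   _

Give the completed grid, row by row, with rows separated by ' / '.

53 60 64 65 / 66 63 59 54 / 67 62 58 55 / 56 57 61 68

The entries are 53 through 68, which sum to 968, so each line sums to 968/4 = 242.
Row 2: 66 + 63 + 54 + ? = 242, so (2,3) = 59.
Using column 2: 63 + 62 + 57 + ? → (1,2) = 242 − 182 = 60.
Using anti-diagonal: 65 + 59 + 62 + ? → (4,1) = 242 − 186 = 56.
Row 4 needs 242; the known cells sum to 174, so (4,4) = 68.
From column 1, 242 − (66 + 67 + 56) gives (1,1) = 53.
Column 4 must total 242; the given cells sum to 187, so (3,4) = 55.
Main diagonal needs 242; the known cells sum to 184, so (3,3) = 58.
Row 1: 53 + 60 + 65 + ? = 242, so (1,3) = 64.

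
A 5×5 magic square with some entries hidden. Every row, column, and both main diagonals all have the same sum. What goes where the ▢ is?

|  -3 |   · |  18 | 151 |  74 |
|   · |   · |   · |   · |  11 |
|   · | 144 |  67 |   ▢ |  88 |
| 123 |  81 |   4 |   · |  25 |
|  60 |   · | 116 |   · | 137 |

Column 5 is complete and sums to 335; that is the magic constant.
The remaining cell in row 1 is (1,2) = 335 − 240 = 95.
Row 4: 123 + 81 + 4 + 25 + ? = 335, so (4,4) = 102.
Column 3 needs 335; the known cells sum to 205, so (2,3) = 130.
Main diagonal needs 335; the known cells sum to 303, so (2,2) = 32.
Using anti-diagonal: 74 + 67 + 81 + 60 + ? → (2,4) = 335 − 282 = 53.
The remaining cell in row 2 is (2,1) = 335 − 226 = 109.
Using column 1: -3 + 109 + 123 + 60 + ? → (3,1) = 335 − 289 = 46.
Column 2: 95 + 32 + 144 + 81 + ? = 335, so (5,2) = -17.
Row 3: 46 + 144 + 67 + 88 + ? = 335, so (3,4) = -10.

-10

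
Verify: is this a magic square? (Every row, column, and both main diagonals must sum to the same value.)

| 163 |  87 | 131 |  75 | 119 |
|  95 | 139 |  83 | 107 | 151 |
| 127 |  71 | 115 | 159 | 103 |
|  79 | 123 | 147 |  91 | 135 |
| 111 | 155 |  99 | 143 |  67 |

Row 1: 163 + 87 + 131 + 75 + 119 = 575.
Row 2: 95 + 139 + 83 + 107 + 151 = 575.
Row 3: 127 + 71 + 115 + 159 + 103 = 575.
Row 4: 79 + 123 + 147 + 91 + 135 = 575.
Row 5: 111 + 155 + 99 + 143 + 67 = 575.
Column 1: 163 + 95 + 127 + 79 + 111 = 575.
Column 2: 87 + 139 + 71 + 123 + 155 = 575.
Column 3: 131 + 83 + 115 + 147 + 99 = 575.
Column 4: 75 + 107 + 159 + 91 + 143 = 575.
Column 5: 119 + 151 + 103 + 135 + 67 = 575.
Main diagonal: 163 + 139 + 115 + 91 + 67 = 575.
Anti-diagonal: 119 + 107 + 115 + 123 + 111 = 575.
All lines sum to 575.

Yes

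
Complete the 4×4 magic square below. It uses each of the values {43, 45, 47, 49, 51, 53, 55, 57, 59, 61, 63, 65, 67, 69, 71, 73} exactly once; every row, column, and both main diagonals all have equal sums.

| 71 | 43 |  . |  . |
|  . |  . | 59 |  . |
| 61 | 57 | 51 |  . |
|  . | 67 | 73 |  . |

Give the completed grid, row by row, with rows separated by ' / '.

The 16 entries sum to 928, so each line sums to 928/4 = 232.
Row 3: 61 + 57 + 51 + ? = 232, so (3,4) = 63.
From column 2, 232 − (43 + 57 + 67) gives (2,2) = 65.
The remaining cell in column 3 is (1,3) = 232 − 183 = 49.
From main diagonal, 232 − (71 + 65 + 51) gives (4,4) = 45.
The remaining cell in row 1 is (1,4) = 232 − 163 = 69.
Row 4: 67 + 73 + 45 + ? = 232, so (4,1) = 47.
The remaining cell in column 1 is (2,1) = 232 − 179 = 53.
The remaining cell in column 4 is (2,4) = 232 − 177 = 55.

71 43 49 69 / 53 65 59 55 / 61 57 51 63 / 47 67 73 45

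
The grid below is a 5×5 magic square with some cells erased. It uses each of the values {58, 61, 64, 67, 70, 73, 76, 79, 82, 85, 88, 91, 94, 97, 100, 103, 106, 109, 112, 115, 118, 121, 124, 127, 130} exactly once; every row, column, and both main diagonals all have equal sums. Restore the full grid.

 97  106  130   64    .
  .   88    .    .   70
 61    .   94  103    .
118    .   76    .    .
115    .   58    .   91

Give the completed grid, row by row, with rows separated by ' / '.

97 106 130 64 73 / 79 88 112 121 70 / 61 85 94 103 127 / 118 67 76 100 109 / 115 124 58 82 91

The 25 entries sum to 2350, so each line sums to 2350/5 = 470.
The remaining cell in row 1 is (1,5) = 470 − 397 = 73.
The remaining cell in column 1 is (2,1) = 470 − 391 = 79.
Column 3 needs 470; the known cells sum to 358, so (2,3) = 112.
Using main diagonal: 97 + 88 + 94 + 91 + ? → (4,4) = 470 − 370 = 100.
From row 2, 470 − (79 + 88 + 112 + 70) gives (2,4) = 121.
From column 4, 470 − (64 + 121 + 103 + 100) gives (5,4) = 82.
Anti-diagonal must total 470; the given cells sum to 403, so (4,2) = 67.
The remaining cell in row 4 is (4,5) = 470 − 361 = 109.
From row 5, 470 − (115 + 58 + 82 + 91) gives (5,2) = 124.
Column 2: 106 + 88 + 67 + 124 + ? = 470, so (3,2) = 85.
From column 5, 470 − (73 + 70 + 109 + 91) gives (3,5) = 127.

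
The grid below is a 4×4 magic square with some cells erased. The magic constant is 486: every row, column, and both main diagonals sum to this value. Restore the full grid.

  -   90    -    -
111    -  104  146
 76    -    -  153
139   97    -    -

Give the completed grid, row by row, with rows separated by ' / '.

Using row 2: 111 + 104 + 146 + ? → (2,2) = 486 − 361 = 125.
Column 1: 111 + 76 + 139 + ? = 486, so (1,1) = 160.
Column 2 must total 486; the given cells sum to 312, so (3,2) = 174.
From anti-diagonal, 486 − (104 + 174 + 139) gives (1,4) = 69.
Row 1 must total 486; the given cells sum to 319, so (1,3) = 167.
Row 3: 76 + 174 + 153 + ? = 486, so (3,3) = 83.
The remaining cell in column 3 is (4,3) = 486 − 354 = 132.
Column 4: 69 + 146 + 153 + ? = 486, so (4,4) = 118.

160 90 167 69 / 111 125 104 146 / 76 174 83 153 / 139 97 132 118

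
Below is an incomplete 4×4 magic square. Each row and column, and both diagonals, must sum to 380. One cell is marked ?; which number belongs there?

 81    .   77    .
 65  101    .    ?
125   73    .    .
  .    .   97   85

121

From column 1, 380 − (81 + 65 + 125) gives (4,1) = 109.
The remaining cell in main diagonal is (3,3) = 380 − 267 = 113.
Using row 3: 125 + 73 + 113 + ? → (3,4) = 380 − 311 = 69.
Row 4: 109 + 97 + 85 + ? = 380, so (4,2) = 89.
The remaining cell in column 2 is (1,2) = 380 − 263 = 117.
Column 3 needs 380; the known cells sum to 287, so (2,3) = 93.
The remaining cell in anti-diagonal is (1,4) = 380 − 275 = 105.
Row 2 must total 380; the given cells sum to 259, so (2,4) = 121.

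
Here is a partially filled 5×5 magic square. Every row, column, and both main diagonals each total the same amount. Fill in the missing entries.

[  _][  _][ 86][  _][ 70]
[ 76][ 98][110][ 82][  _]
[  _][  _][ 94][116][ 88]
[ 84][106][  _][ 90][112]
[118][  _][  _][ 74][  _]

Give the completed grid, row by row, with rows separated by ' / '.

Anti-diagonal is already complete: 70 + 82 + 94 + 106 + 118 = 470, so that is the magic constant.
Row 2: 76 + 98 + 110 + 82 + ? = 470, so (2,5) = 104.
The remaining cell in row 4 is (4,3) = 470 − 392 = 78.
Column 3: 86 + 110 + 94 + 78 + ? = 470, so (5,3) = 102.
Column 4 must total 470; the given cells sum to 362, so (1,4) = 108.
Column 5 needs 470; the known cells sum to 374, so (5,5) = 96.
Main diagonal needs 470; the known cells sum to 378, so (1,1) = 92.
Row 1 needs 470; the known cells sum to 356, so (1,2) = 114.
The remaining cell in row 5 is (5,2) = 470 − 390 = 80.
From column 1, 470 − (92 + 76 + 84 + 118) gives (3,1) = 100.
Column 2 must total 470; the given cells sum to 398, so (3,2) = 72.

92 114 86 108 70 / 76 98 110 82 104 / 100 72 94 116 88 / 84 106 78 90 112 / 118 80 102 74 96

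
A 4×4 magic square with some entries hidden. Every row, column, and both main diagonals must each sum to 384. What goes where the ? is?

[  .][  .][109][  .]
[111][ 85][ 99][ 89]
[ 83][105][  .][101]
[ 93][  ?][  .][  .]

Row 3: 83 + 105 + 101 + ? = 384, so (3,3) = 95.
Column 1 needs 384; the known cells sum to 287, so (1,1) = 97.
From column 3, 384 − (109 + 99 + 95) gives (4,3) = 81.
The remaining cell in main diagonal is (4,4) = 384 − 277 = 107.
Using anti-diagonal: 99 + 105 + 93 + ? → (1,4) = 384 − 297 = 87.
From row 1, 384 − (97 + 109 + 87) gives (1,2) = 91.
The remaining cell in row 4 is (4,2) = 384 − 281 = 103.

103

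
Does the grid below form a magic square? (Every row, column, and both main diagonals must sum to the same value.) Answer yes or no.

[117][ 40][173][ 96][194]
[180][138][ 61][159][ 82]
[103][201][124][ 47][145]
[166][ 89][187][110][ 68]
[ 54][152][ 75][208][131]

Yes

Row 1: 117 + 40 + 173 + 96 + 194 = 620.
Row 2: 180 + 138 + 61 + 159 + 82 = 620.
Row 3: 103 + 201 + 124 + 47 + 145 = 620.
Row 4: 166 + 89 + 187 + 110 + 68 = 620.
Row 5: 54 + 152 + 75 + 208 + 131 = 620.
Column 1: 117 + 180 + 103 + 166 + 54 = 620.
Column 2: 40 + 138 + 201 + 89 + 152 = 620.
Column 3: 173 + 61 + 124 + 187 + 75 = 620.
Column 4: 96 + 159 + 47 + 110 + 208 = 620.
Column 5: 194 + 82 + 145 + 68 + 131 = 620.
Main diagonal: 117 + 138 + 124 + 110 + 131 = 620.
Anti-diagonal: 194 + 159 + 124 + 89 + 54 = 620.
All lines sum to 620.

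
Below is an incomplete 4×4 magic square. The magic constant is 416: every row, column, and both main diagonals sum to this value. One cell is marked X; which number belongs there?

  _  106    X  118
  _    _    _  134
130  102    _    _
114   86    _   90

98

Row 4: 114 + 86 + 90 + ? = 416, so (4,3) = 126.
Column 2 must total 416; the given cells sum to 294, so (2,2) = 122.
Column 4 must total 416; the given cells sum to 342, so (3,4) = 74.
Using anti-diagonal: 118 + 102 + 114 + ? → (2,3) = 416 − 334 = 82.
From row 2, 416 − (122 + 82 + 134) gives (2,1) = 78.
Row 3: 130 + 102 + 74 + ? = 416, so (3,3) = 110.
Column 1 must total 416; the given cells sum to 322, so (1,1) = 94.
Column 3 needs 416; the known cells sum to 318, so (1,3) = 98.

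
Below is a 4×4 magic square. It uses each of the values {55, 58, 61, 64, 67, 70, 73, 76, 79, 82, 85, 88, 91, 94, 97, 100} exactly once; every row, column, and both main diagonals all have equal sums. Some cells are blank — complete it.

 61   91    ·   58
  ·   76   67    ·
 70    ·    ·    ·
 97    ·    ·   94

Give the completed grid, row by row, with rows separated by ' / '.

61 91 100 58 / 82 76 67 85 / 70 88 79 73 / 97 55 64 94

The 16 entries sum to 1240, so each line sums to 1240/4 = 310.
Row 1 must total 310; the given cells sum to 210, so (1,3) = 100.
Column 1 must total 310; the given cells sum to 228, so (2,1) = 82.
Main diagonal needs 310; the known cells sum to 231, so (3,3) = 79.
Anti-diagonal: 58 + 67 + 97 + ? = 310, so (3,2) = 88.
Row 2: 82 + 76 + 67 + ? = 310, so (2,4) = 85.
The remaining cell in row 3 is (3,4) = 310 − 237 = 73.
Using column 2: 91 + 76 + 88 + ? → (4,2) = 310 − 255 = 55.
Column 3 needs 310; the known cells sum to 246, so (4,3) = 64.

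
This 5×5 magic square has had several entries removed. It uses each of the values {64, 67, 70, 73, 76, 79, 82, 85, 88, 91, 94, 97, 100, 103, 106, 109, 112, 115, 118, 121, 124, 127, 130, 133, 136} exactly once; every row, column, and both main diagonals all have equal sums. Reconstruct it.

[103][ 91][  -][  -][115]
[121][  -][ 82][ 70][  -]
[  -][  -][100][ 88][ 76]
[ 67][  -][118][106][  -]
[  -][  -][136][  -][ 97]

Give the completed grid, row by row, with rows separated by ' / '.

The 25 entries sum to 2500, so each line sums to 2500/5 = 500.
The remaining cell in column 3 is (1,3) = 500 − 436 = 64.
From main diagonal, 500 − (103 + 100 + 106 + 97) gives (2,2) = 94.
Row 1 needs 500; the known cells sum to 373, so (1,4) = 127.
From row 2, 500 − (121 + 94 + 82 + 70) gives (2,5) = 133.
Using column 4: 127 + 70 + 88 + 106 + ? → (5,4) = 500 − 391 = 109.
The remaining cell in column 5 is (4,5) = 500 − 421 = 79.
From row 4, 500 − (67 + 118 + 106 + 79) gives (4,2) = 130.
From anti-diagonal, 500 − (115 + 70 + 100 + 130) gives (5,1) = 85.
From row 5, 500 − (85 + 136 + 109 + 97) gives (5,2) = 73.
Column 1: 103 + 121 + 67 + 85 + ? = 500, so (3,1) = 124.
Using column 2: 91 + 94 + 130 + 73 + ? → (3,2) = 500 − 388 = 112.

103 91 64 127 115 / 121 94 82 70 133 / 124 112 100 88 76 / 67 130 118 106 79 / 85 73 136 109 97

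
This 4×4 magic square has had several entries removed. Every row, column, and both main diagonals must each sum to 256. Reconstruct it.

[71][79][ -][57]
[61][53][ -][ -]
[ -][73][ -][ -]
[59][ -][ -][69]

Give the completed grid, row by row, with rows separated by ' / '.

71 79 49 57 / 61 53 67 75 / 65 73 63 55 / 59 51 77 69

Row 1 needs 256; the known cells sum to 207, so (1,3) = 49.
The remaining cell in column 1 is (3,1) = 256 − 191 = 65.
From column 2, 256 − (79 + 53 + 73) gives (4,2) = 51.
Main diagonal needs 256; the known cells sum to 193, so (3,3) = 63.
From anti-diagonal, 256 − (57 + 73 + 59) gives (2,3) = 67.
Row 2 must total 256; the given cells sum to 181, so (2,4) = 75.
The remaining cell in row 3 is (3,4) = 256 − 201 = 55.
Using row 4: 59 + 51 + 69 + ? → (4,3) = 256 − 179 = 77.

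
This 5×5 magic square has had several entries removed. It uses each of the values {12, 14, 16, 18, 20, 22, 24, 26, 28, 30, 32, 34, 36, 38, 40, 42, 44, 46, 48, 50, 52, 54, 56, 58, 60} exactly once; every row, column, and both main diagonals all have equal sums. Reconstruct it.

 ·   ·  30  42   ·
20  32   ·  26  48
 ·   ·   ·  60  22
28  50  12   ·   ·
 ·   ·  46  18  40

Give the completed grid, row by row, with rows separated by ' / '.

36 58 30 42 14 / 20 32 54 26 48 / 44 16 38 60 22 / 28 50 12 34 56 / 52 24 46 18 40

The 25 entries sum to 900, so each line sums to 900/5 = 180.
Row 2: 20 + 32 + 26 + 48 + ? = 180, so (2,3) = 54.
Using column 3: 30 + 54 + 12 + 46 + ? → (3,3) = 180 − 142 = 38.
Using column 4: 42 + 26 + 60 + 18 + ? → (4,4) = 180 − 146 = 34.
Main diagonal needs 180; the known cells sum to 144, so (1,1) = 36.
Row 4 must total 180; the given cells sum to 124, so (4,5) = 56.
From column 5, 180 − (48 + 22 + 56 + 40) gives (1,5) = 14.
The remaining cell in anti-diagonal is (5,1) = 180 − 128 = 52.
Using row 1: 36 + 30 + 42 + 14 + ? → (1,2) = 180 − 122 = 58.
Row 5 needs 180; the known cells sum to 156, so (5,2) = 24.
Column 1 needs 180; the known cells sum to 136, so (3,1) = 44.
Column 2 must total 180; the given cells sum to 164, so (3,2) = 16.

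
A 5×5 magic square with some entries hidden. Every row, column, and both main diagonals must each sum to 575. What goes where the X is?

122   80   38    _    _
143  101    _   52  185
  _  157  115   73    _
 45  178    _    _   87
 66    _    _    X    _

Row 2: 143 + 101 + 52 + 185 + ? = 575, so (2,3) = 94.
Column 1: 122 + 143 + 45 + 66 + ? = 575, so (3,1) = 199.
The remaining cell in column 2 is (5,2) = 575 − 516 = 59.
Anti-diagonal needs 575; the known cells sum to 411, so (1,5) = 164.
The remaining cell in row 1 is (1,4) = 575 − 404 = 171.
Row 3: 199 + 157 + 115 + 73 + ? = 575, so (3,5) = 31.
Column 5 must total 575; the given cells sum to 467, so (5,5) = 108.
Using main diagonal: 122 + 101 + 115 + 108 + ? → (4,4) = 575 − 446 = 129.
Row 4 needs 575; the known cells sum to 439, so (4,3) = 136.
The remaining cell in column 3 is (5,3) = 575 − 383 = 192.
Column 4 needs 575; the known cells sum to 425, so (5,4) = 150.

150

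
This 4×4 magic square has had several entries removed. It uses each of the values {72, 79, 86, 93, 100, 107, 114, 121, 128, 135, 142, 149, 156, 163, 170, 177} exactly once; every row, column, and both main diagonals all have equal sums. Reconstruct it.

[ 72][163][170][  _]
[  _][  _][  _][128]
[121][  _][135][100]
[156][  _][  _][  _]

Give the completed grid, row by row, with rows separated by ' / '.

The 16 entries sum to 1992, so each line sums to 1992/4 = 498.
Row 1: 72 + 163 + 170 + ? = 498, so (1,4) = 93.
Using row 3: 121 + 135 + 100 + ? → (3,2) = 498 − 356 = 142.
Column 1 needs 498; the known cells sum to 349, so (2,1) = 149.
From column 4, 498 − (93 + 128 + 100) gives (4,4) = 177.
Main diagonal must total 498; the given cells sum to 384, so (2,2) = 114.
Anti-diagonal must total 498; the given cells sum to 391, so (2,3) = 107.
Column 2 must total 498; the given cells sum to 419, so (4,2) = 79.
Column 3 needs 498; the known cells sum to 412, so (4,3) = 86.

72 163 170 93 / 149 114 107 128 / 121 142 135 100 / 156 79 86 177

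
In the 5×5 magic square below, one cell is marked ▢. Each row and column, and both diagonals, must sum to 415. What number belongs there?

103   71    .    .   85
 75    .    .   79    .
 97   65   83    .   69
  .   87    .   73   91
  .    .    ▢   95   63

77

From row 3, 415 − (97 + 65 + 83 + 69) gives (3,4) = 101.
The remaining cell in column 4 is (1,4) = 415 − 348 = 67.
Column 5 needs 415; the known cells sum to 308, so (2,5) = 107.
Main diagonal needs 415; the known cells sum to 322, so (2,2) = 93.
Using anti-diagonal: 85 + 79 + 83 + 87 + ? → (5,1) = 415 − 334 = 81.
From row 1, 415 − (103 + 71 + 67 + 85) gives (1,3) = 89.
From row 2, 415 − (75 + 93 + 79 + 107) gives (2,3) = 61.
The remaining cell in column 1 is (4,1) = 415 − 356 = 59.
The remaining cell in column 2 is (5,2) = 415 − 316 = 99.
From row 4, 415 − (59 + 87 + 73 + 91) gives (4,3) = 105.
Using row 5: 81 + 99 + 95 + 63 + ? → (5,3) = 415 − 338 = 77.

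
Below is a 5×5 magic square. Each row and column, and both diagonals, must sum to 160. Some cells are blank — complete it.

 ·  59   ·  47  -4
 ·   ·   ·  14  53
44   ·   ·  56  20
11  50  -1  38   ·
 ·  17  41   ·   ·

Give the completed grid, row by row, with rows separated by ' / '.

Row 4 must total 160; the given cells sum to 98, so (4,5) = 62.
From column 4, 160 − (47 + 14 + 56 + 38) gives (5,4) = 5.
The remaining cell in column 5 is (5,5) = 160 − 131 = 29.
Row 5: 17 + 41 + 5 + 29 + ? = 160, so (5,1) = 68.
Anti-diagonal: -4 + 14 + 50 + 68 + ? = 160, so (3,3) = 32.
The remaining cell in row 3 is (3,2) = 160 − 152 = 8.
From column 2, 160 − (59 + 8 + 50 + 17) gives (2,2) = 26.
Main diagonal: 26 + 32 + 38 + 29 + ? = 160, so (1,1) = 35.
From row 1, 160 − (35 + 59 + 47 + (-4)) gives (1,3) = 23.
Column 1 must total 160; the given cells sum to 158, so (2,1) = 2.
Column 3 must total 160; the given cells sum to 95, so (2,3) = 65.

35 59 23 47 -4 / 2 26 65 14 53 / 44 8 32 56 20 / 11 50 -1 38 62 / 68 17 41 5 29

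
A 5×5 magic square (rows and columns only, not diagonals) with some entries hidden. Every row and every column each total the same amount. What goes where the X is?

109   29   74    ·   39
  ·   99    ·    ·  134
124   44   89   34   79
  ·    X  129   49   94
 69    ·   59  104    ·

84

Row 3 is complete and sums to 370; that is the magic constant.
From row 1, 370 − (109 + 29 + 74 + 39) gives (1,4) = 119.
From column 3, 370 − (74 + 89 + 129 + 59) gives (2,3) = 19.
Column 4 must total 370; the given cells sum to 306, so (2,4) = 64.
Using column 5: 39 + 134 + 79 + 94 + ? → (5,5) = 370 − 346 = 24.
From row 2, 370 − (99 + 19 + 64 + 134) gives (2,1) = 54.
Row 5 must total 370; the given cells sum to 256, so (5,2) = 114.
From column 1, 370 − (109 + 54 + 124 + 69) gives (4,1) = 14.
Using column 2: 29 + 99 + 44 + 114 + ? → (4,2) = 370 − 286 = 84.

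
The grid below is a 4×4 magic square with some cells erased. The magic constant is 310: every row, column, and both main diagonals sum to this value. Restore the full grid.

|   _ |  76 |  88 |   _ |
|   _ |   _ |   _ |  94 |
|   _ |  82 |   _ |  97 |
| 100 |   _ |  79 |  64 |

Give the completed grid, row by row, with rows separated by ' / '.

Row 4 needs 310; the known cells sum to 243, so (4,2) = 67.
The remaining cell in column 2 is (2,2) = 310 − 225 = 85.
Column 4: 94 + 97 + 64 + ? = 310, so (1,4) = 55.
The remaining cell in anti-diagonal is (2,3) = 310 − 237 = 73.
Using row 1: 76 + 88 + 55 + ? → (1,1) = 310 − 219 = 91.
Row 2 needs 310; the known cells sum to 252, so (2,1) = 58.
Column 1 must total 310; the given cells sum to 249, so (3,1) = 61.
From column 3, 310 − (88 + 73 + 79) gives (3,3) = 70.

91 76 88 55 / 58 85 73 94 / 61 82 70 97 / 100 67 79 64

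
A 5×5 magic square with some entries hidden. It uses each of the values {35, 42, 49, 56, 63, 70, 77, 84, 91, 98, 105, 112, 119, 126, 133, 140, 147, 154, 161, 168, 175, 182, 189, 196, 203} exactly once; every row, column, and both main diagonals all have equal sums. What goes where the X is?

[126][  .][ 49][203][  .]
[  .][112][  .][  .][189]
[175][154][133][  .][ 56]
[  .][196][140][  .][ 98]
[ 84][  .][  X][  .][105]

The 25 entries sum to 2975, so each line sums to 2975/5 = 595.
From row 3, 595 − (175 + 154 + 133 + 56) gives (3,4) = 77.
From column 5, 595 − (189 + 56 + 98 + 105) gives (1,5) = 147.
Main diagonal must total 595; the given cells sum to 476, so (4,4) = 119.
Anti-diagonal needs 595; the known cells sum to 560, so (2,4) = 35.
Row 1 must total 595; the given cells sum to 525, so (1,2) = 70.
Row 4 must total 595; the given cells sum to 553, so (4,1) = 42.
Using column 1: 126 + 175 + 42 + 84 + ? → (2,1) = 595 − 427 = 168.
Column 2 needs 595; the known cells sum to 532, so (5,2) = 63.
From column 4, 595 − (203 + 35 + 77 + 119) gives (5,4) = 161.
Row 2: 168 + 112 + 35 + 189 + ? = 595, so (2,3) = 91.
Row 5: 84 + 63 + 161 + 105 + ? = 595, so (5,3) = 182.

182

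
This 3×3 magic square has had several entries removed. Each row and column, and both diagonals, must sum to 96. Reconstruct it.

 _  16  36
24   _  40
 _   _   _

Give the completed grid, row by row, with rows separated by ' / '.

44 16 36 / 24 32 40 / 28 48 20

Row 1: 16 + 36 + ? = 96, so (1,1) = 44.
The remaining cell in row 2 is (2,2) = 96 − 64 = 32.
Column 1 must total 96; the given cells sum to 68, so (3,1) = 28.
Using column 2: 16 + 32 + ? → (3,2) = 96 − 48 = 48.
Column 3 must total 96; the given cells sum to 76, so (3,3) = 20.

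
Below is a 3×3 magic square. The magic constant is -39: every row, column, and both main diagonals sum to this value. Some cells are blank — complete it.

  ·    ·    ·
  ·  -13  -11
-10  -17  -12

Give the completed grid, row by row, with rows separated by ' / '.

-14 -9 -16 / -15 -13 -11 / -10 -17 -12

From row 2, -39 − (-13 + (-11)) gives (2,1) = -15.
Using column 1: -15 + (-10) + ? → (1,1) = -39 − (-25) = -14.
From column 2, -39 − (-13 + (-17)) gives (1,2) = -9.
The remaining cell in column 3 is (1,3) = -39 − (-23) = -16.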